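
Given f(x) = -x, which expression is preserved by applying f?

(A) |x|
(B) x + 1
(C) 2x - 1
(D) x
A

For f(x) = -x:
Applying f replaces x by -x. Since |-x| = |x|, the absolute value is unchanged by f, whereas x -> -x, 2x - 1 -> -2x - 1 and x + 1 -> -x + 1 all change.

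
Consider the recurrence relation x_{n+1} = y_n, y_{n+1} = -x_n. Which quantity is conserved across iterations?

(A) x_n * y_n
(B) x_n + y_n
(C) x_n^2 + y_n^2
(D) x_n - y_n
C

For the recurrence x_{n+1} = y_n, y_{n+1} = -x_n:

x_{n+1}^2 + y_{n+1}^2 = y_n^2 + (-x_n)^2 = x_n^2 + y_n^2
The sum of squares is conserved (like energy in a harmonic oscillator).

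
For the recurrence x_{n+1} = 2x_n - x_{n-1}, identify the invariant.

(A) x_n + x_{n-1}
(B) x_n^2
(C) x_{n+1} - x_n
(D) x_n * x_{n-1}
C

For the recurrence x_{n+1} = 2x_n - x_{n-1}:

If x_{n+1} = 2x_n - x_{n-1}, then:
x_{n+1} - x_n = x_n - x_{n-1}
The first difference is constant throughout the sequence.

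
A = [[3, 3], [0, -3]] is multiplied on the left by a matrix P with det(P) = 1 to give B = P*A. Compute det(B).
-9

By the multiplicative property of determinants, det(B) = det(P*A) = det(P) * det(A) = det(A),
so the determinant is invariant under multiplication by any determinant-1 matrix; we just need det(A).

det(A) = (3)(-3) - (3)(0) = -9 - 0 = -9

Therefore det(B) = 1 * (-9) = -9.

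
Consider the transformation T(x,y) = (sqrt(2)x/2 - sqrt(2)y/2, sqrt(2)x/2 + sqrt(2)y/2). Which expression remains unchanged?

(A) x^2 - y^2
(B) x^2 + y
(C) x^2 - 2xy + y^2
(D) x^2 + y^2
D

An expression E(x,y) is invariant under T if E(T(x,y)) = E(x,y). Here T(x,y) = (sqrt(2)x/2 - sqrt(2)y/2, sqrt(2)x/2 + sqrt(2)y/2).
Substitute the transformed coordinates into each option and compare with the original:
(A) x^2 - y^2  ->  (sqrt(2)x/2 - sqrt(2)y/2)^2 - (sqrt(2)x/2 + sqrt(2)y/2)^2 = -2xy   [differs from x^2 - y^2: not invariant]
(B) x^2 + y  ->  (sqrt(2)x/2 - sqrt(2)y/2)^2 + (sqrt(2)x/2 + sqrt(2)y/2) = x^2/2 - xy + sqrt(2)x/2 + y^2/2 + sqrt(2)y/2   [differs from x^2 + y: not invariant]
(C) x^2 - 2xy + y^2  ->  (sqrt(2)x/2 - sqrt(2)y/2)^2 - 2(sqrt(2)x/2 - sqrt(2)y/2)(sqrt(2)x/2 + sqrt(2)y/2) + (sqrt(2)x/2 + sqrt(2)y/2)^2 = 2y^2   [differs from x^2 - 2xy + y^2: not invariant]
(D) x^2 + y^2  ->  (sqrt(2)x/2 - sqrt(2)y/2)^2 + (sqrt(2)x/2 + sqrt(2)y/2)^2 = x^2 + y^2   [equals x^2 + y^2: invariant]

Only option (D), x^2 + y^2, is unchanged by the transformation.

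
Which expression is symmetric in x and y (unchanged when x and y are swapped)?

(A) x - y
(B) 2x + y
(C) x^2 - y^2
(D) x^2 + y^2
D

A symmetric expression is unchanged when the variables are permuted; here the transformation to test is the swap (x, y) -> (y, x).
Substitute the transformed coordinates into each option and compare with the original:
(A) x - y  ->  (y) - (x) = -x + y   [differs from x - y: not invariant]
(B) 2x + y  ->  2(y) + (x) = x + 2y   [differs from 2x + y: not invariant]
(C) x^2 - y^2  ->  (y)^2 - (x)^2 = -x^2 + y^2   [differs from x^2 - y^2: not invariant]
(D) x^2 + y^2  ->  (y)^2 + (x)^2 = x^2 + y^2   [equals x^2 + y^2: invariant]

Only option (D), x^2 + y^2, is unchanged by the transformation.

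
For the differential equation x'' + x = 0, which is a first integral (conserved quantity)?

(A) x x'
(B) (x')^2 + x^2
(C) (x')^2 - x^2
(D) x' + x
B

A first integral I satisfies dI/dt = 0 along every solution. Differentiate each option and use the equation of motion:
(A) d/dt[x x'] = (x')^2 + x x'' = (x')^2 - x^2, not identically 0
(B) d/dt[(x')^2 + x^2] = 2x'x'' + 2x x' = 2x'(-x) + 2x x' = 0
(C) d/dt[(x')^2 - x^2] = 2x'x'' - 2x x' = -4x x', not identically 0
(D) d/dt[x' + x] = x'' + x' = -x + x', not identically 0

Only (B) has zero time-derivative. So the energy-like quantity (x')^2 + x^2 is the first integral.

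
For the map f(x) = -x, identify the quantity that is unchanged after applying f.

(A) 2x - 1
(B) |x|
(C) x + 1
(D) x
B

For f(x) = -x:
Applying f replaces x by -x. Since |-x| = |x|, the absolute value is unchanged by f, whereas x -> -x, 2x - 1 -> -2x - 1 and x + 1 -> -x + 1 all change.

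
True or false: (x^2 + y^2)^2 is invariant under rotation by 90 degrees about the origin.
True

Applying rotation by 90 degrees: x' = x*cos(90 degrees) - y*sin(90 degrees) = -y, y' = x*sin(90 degrees) + y*cos(90 degrees) = x

Substituting into (x^2 + y^2)^2:
((-y)^2 + (x)^2)^2
= x^4 + 2x^2y^2 + y^4 = (x^2 + y^2)^2

This equals the original expression (x^2 + y^2)^2, so it IS invariant.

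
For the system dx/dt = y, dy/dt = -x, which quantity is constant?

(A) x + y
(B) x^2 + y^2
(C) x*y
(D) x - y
B

A first integral I satisfies dI/dt = 0 along every solution. Differentiate each option and use the equation of motion:
(A) d/dt[x + y] = y + (-x) = y - x, not identically 0
(B) d/dt[x^2 + y^2] = 2x*dx/dt + 2y*dy/dt = 2x*y + 2y*(-x) = 0
(C) d/dt[x*y] = (dx/dt)y + x(dy/dt) = y^2 - x^2, not identically 0
(D) d/dt[x - y] = y - (-x) = x + y, not identically 0

Only (B) has zero time-derivative. So x^2 + y^2 (the squared radius; trajectories are circles) is the conserved quantity.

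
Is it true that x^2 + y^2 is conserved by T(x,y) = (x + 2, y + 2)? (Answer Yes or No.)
No

Substitute T(x,y) = (x + 2, y + 2) into the expression and compare with the original.

Original: x^2 + y^2
After applying T: (x + 2)^2 + (y + 2)^2 = x^2 + 4x + y^2 + 4y + 8

This differs from the original x^2 + y^2 (difference: 4x + 4y + 8), so the expression is NOT invariant.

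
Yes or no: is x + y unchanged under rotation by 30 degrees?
No

Applying rotation by 30 degrees: x' = x*cos(30 degrees) - y*sin(30 degrees) = sqrt(3)x/2 - y/2, y' = x*sin(30 degrees) + y*cos(30 degrees) = x/2 + sqrt(3)y/2

Substituting into x + y:
(sqrt(3)x/2 - y/2) + (x/2 + sqrt(3)y/2)
= x/2 + sqrt(3)x/2 - y/2 + sqrt(3)y/2

This differs from the original expression x + y, so it is NOT invariant.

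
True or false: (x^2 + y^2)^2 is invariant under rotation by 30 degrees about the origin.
True

Applying rotation by 30 degrees: x' = x*cos(30 degrees) - y*sin(30 degrees) = sqrt(3)x/2 - y/2, y' = x*sin(30 degrees) + y*cos(30 degrees) = x/2 + sqrt(3)y/2

Substituting into (x^2 + y^2)^2:
((sqrt(3)x/2 - y/2)^2 + (x/2 + sqrt(3)y/2)^2)^2
= x^4 + 2x^2y^2 + y^4 = (x^2 + y^2)^2

This equals the original expression (x^2 + y^2)^2, so it IS invariant.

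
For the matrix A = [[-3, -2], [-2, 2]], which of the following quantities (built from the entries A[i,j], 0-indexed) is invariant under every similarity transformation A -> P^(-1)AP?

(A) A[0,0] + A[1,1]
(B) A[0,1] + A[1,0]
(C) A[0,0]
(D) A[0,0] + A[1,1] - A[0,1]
A

A[0,0] + A[1,1] is the trace of A. By the cyclic property of the trace, tr(P^(-1)AP) = tr(APP^(-1)) = tr(A), so it is the same for every matrix similar to A.

The other combinations are not similarity invariants. For example, take P = [[1, -1], [0, 1]] (det P = 1), so P^(-1) = [[1, 1], [0, 1]] and
B = P^(-1)AP = [[-5, 5], [-2, 4]].
Evaluating each option on A and on B:
(A) A[0,0] + A[1,1]: -1 for A, -1 for B -> unchanged
(B) A[0,1] + A[1,0]: -4 for A, 3 for B -> changes
(C) A[0,0]: -3 for A, -5 for B -> changes
(D) A[0,0] + A[1,1] - A[0,1]: 1 for A, -6 for B -> changes

Only (A) A[0,0] + A[1,1] = -1 survives (and it does so for every P, not just this one), so it is the invariant.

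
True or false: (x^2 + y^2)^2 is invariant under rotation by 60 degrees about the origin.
True

Applying rotation by 60 degrees: x' = x*cos(60 degrees) - y*sin(60 degrees) = x/2 - sqrt(3)y/2, y' = x*sin(60 degrees) + y*cos(60 degrees) = sqrt(3)x/2 + y/2

Substituting into (x^2 + y^2)^2:
((x/2 - sqrt(3)y/2)^2 + (sqrt(3)x/2 + y/2)^2)^2
= x^4 + 2x^2y^2 + y^4 = (x^2 + y^2)^2

This equals the original expression (x^2 + y^2)^2, so it IS invariant.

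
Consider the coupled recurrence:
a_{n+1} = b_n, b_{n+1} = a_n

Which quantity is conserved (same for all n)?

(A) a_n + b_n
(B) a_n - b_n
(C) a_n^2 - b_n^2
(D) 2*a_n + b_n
A

Replace a_n by a_{n+1} = b_n and b_n by b_{n+1} = a_n in each option and simplify:
(A) a_n + b_n  ->  (b_n) + (a_n) = a_n + b_n   [conserved]
(B) a_n - b_n  ->  (b_n) - (a_n) = -a_n + b_n   [not conserved]
(C) a_n^2 - b_n^2  ->  (b_n)^2 - (a_n)^2 = -a_n^2 + b_n^2   [not conserved]
(D) 2*a_n + b_n  ->  2*(b_n) + (a_n) = a_n + 2*b_n   [not conserved]

Only (A) a_n + b_n returns to itself after one step, so it is the conserved quantity.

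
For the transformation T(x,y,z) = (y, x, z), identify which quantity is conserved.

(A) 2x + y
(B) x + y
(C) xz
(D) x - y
B

Apply T(x,y,z) = (y, x, z) to each option, i.e. replace (x, y, z) by the transformed coordinates.
Substitute the transformed coordinates into each option and compare with the original:
(A) 2x + y  ->  2(y) + (x) = x + 2y   [differs from 2x + y: not invariant]
(B) x + y  ->  (y) + (x) = x + y   [equals x + y: invariant]
(C) xz  ->  (y)(z) = yz   [differs from xz: not invariant]
(D) x - y  ->  (y) - (x) = -x + y   [differs from x - y: not invariant]

Only option (B), x + y, is unchanged by the transformation.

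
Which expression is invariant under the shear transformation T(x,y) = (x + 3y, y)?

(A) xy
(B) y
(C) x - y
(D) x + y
B

Under the shear T(x,y) = (x + 3y, y):
Substitute the transformed coordinates into each option and compare with the original:
(A) xy  ->  (x + 3y)(y) = xy + 3y^2   [differs from xy: not invariant]
(B) y  ->  (y) = y   [equals y: invariant]
(C) x - y  ->  (x + 3y) - (y) = x + 2y   [differs from x - y: not invariant]
(D) x + y  ->  (x + 3y) + (y) = x + 4y   [differs from x + y: not invariant]

Only option (B), y, is unchanged by the transformation.
A horizontal shear moves points parallel to the x-axis, so the y-coordinate (and any function of y alone) is unchanged.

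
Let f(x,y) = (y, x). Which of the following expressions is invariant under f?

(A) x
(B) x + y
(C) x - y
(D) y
B

For f(x,y) = (y, x):
After applying f: x' = y, y' = x. So x' + y' = y + x = x + y.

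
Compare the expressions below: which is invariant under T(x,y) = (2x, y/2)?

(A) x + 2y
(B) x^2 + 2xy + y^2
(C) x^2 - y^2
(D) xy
D

An expression E(x,y) is invariant under T if E(T(x,y)) = E(x,y). Here T(x,y) = (2x, y/2).
Substitute the transformed coordinates into each option and compare with the original:
(A) x + 2y  ->  (2x) + 2(y/2) = 2x + y   [differs from x + 2y: not invariant]
(B) x^2 + 2xy + y^2  ->  (2x)^2 + 2(2x)(y/2) + (y/2)^2 = 4x^2 + 2xy + y^2/4   [differs from x^2 + 2xy + y^2: not invariant]
(C) x^2 - y^2  ->  (2x)^2 - (y/2)^2 = 4x^2 - y^2/4   [differs from x^2 - y^2: not invariant]
(D) xy  ->  (2x)(y/2) = xy   [equals xy: invariant]

Only option (D), xy, is unchanged by the transformation.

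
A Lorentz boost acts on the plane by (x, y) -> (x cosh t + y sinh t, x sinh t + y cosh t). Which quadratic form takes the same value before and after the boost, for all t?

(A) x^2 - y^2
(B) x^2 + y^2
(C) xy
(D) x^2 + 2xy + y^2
A

Write x' = x cosh t + y sinh t, y' = x sinh t + y cosh t and substitute into each option:
(A) x^2 - y^2: (x cosh t + y sinh t)^2 - (x sinh t + y cosh t)^2 = x^2(cosh^2 t - sinh^2 t) + 2xy(cosh t sinh t - sinh t cosh t) + y^2(sinh^2 t - cosh^2 t) = x^2 - y^2   [invariant, using cosh^2 t - sinh^2 t = 1]
(B) x^2 + y^2: (x cosh t + y sinh t)^2 + (x sinh t + y cosh t)^2 = (x^2 + y^2)(cosh^2 t + sinh^2 t) + 4xy sinh t cosh t = (x^2 + y^2) cosh 2t + 2xy sinh 2t   [not invariant for t != 0]
(C) xy: (x cosh t + y sinh t)(x sinh t + y cosh t) = xy(cosh^2 t + sinh^2 t) + (x^2 + y^2) sinh t cosh t = xy cosh 2t + (x^2 + y^2)(sinh 2t)/2   [not invariant for t != 0]
(D) x^2 + 2xy + y^2: (x' + y')^2 with x' + y' = (x + y)(cosh t + sinh t) = (x + y)e^t, so it becomes (x + y)^2 e^(2t)   [not invariant for t != 0]

Only (A) x^2 - y^2 is unchanged; it is the Minkowski form preserved by Lorentz boosts, just as x^2 + y^2 is preserved by ordinary rotations.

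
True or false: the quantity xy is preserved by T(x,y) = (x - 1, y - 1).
False

Substitute T(x,y) = (x - 1, y - 1) into the expression and compare with the original.

Original: xy
After applying T: (x - 1)(y - 1) = xy - x - y + 1

This differs from the original xy (difference: -x - y + 1), so the expression is NOT invariant.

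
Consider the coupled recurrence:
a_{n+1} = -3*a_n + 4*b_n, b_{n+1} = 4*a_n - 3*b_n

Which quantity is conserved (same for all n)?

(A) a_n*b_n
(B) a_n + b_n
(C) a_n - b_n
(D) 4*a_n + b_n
B

Replace a_n by a_{n+1} = -3*a_n + 4*b_n and b_n by b_{n+1} = 4*a_n - 3*b_n in each option and simplify:
(A) a_n*b_n  ->  (-3*a_n + 4*b_n)*(4*a_n - 3*b_n) = -12*a_n^2 + 25*a_n*b_n - 12*b_n^2   [not conserved]
(B) a_n + b_n  ->  (-3*a_n + 4*b_n) + (4*a_n - 3*b_n) = a_n + b_n   [conserved]
(C) a_n - b_n  ->  (-3*a_n + 4*b_n) - (4*a_n - 3*b_n) = -7*a_n + 7*b_n   [not conserved]
(D) 4*a_n + b_n  ->  4*(-3*a_n + 4*b_n) + (4*a_n - 3*b_n) = -8*a_n + 13*b_n   [not conserved]

Only (B) a_n + b_n returns to itself after one step, so it is the conserved quantity.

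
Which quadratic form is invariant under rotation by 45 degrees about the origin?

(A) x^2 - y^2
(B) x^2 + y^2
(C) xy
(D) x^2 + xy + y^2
B

Rotation by 45 degrees sends (x, y) to (sqrt(2)x/2 - sqrt(2)y/2, sqrt(2)x/2 + sqrt(2)y/2).
Substitute the transformed coordinates into each option and compare with the original:
(A) x^2 - y^2  ->  (sqrt(2)x/2 - sqrt(2)y/2)^2 - (sqrt(2)x/2 + sqrt(2)y/2)^2 = -2xy   [differs from x^2 - y^2: not invariant]
(B) x^2 + y^2  ->  (sqrt(2)x/2 - sqrt(2)y/2)^2 + (sqrt(2)x/2 + sqrt(2)y/2)^2 = x^2 + y^2   [equals x^2 + y^2: invariant]
(C) xy  ->  (sqrt(2)x/2 - sqrt(2)y/2)(sqrt(2)x/2 + sqrt(2)y/2) = x^2/2 - y^2/2   [differs from xy: not invariant]
(D) x^2 + xy + y^2  ->  (sqrt(2)x/2 - sqrt(2)y/2)^2 + (sqrt(2)x/2 - sqrt(2)y/2)(sqrt(2)x/2 + sqrt(2)y/2) + (sqrt(2)x/2 + sqrt(2)y/2)^2 = 3x^2/2 + y^2/2   [differs from x^2 + xy + y^2: not invariant]

Only option (B), x^2 + y^2, is unchanged by the transformation.
x^2 + y^2 is the squared distance from the origin, which rotations preserve.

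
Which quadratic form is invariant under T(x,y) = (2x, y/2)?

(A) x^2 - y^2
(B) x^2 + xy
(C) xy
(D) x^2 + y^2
C

T multiplies x by 2 and divides y by 2.
Substitute the transformed coordinates into each option and compare with the original:
(A) x^2 - y^2  ->  (2x)^2 - (y/2)^2 = 4x^2 - y^2/4   [differs from x^2 - y^2: not invariant]
(B) x^2 + xy  ->  (2x)^2 + (2x)(y/2) = 4x^2 + xy   [differs from x^2 + xy: not invariant]
(C) xy  ->  (2x)(y/2) = xy   [equals xy: invariant]
(D) x^2 + y^2  ->  (2x)^2 + (y/2)^2 = 4x^2 + y^2/4   [differs from x^2 + y^2: not invariant]

Only option (C), xy, is unchanged by the transformation.
The factors 2 and 1/2 cancel only in the pure product xy.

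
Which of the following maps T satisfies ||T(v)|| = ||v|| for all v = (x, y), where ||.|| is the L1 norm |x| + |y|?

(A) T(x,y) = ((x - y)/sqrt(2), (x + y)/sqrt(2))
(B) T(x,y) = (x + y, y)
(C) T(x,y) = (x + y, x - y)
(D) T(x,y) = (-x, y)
D

A transformation preserves a norm if ||T(v)|| = ||v|| for every v; a single vector where the norm changes rules an option out.

(A) T(x,y) = ((x - y)/sqrt(2), (x + y)/sqrt(2)): v = (1, 0) has norm |1| + |0| = 1, but T(v) = (sqrt(2)/2, sqrt(2)/2) has norm sqrt(2) -- not preserved.
(B) T(x,y) = (x + y, y): v = (0, 1) has norm |0| + |1| = 1, but T(v) = (1, 1) has norm 2 -- not preserved.
(C) T(x,y) = (x + y, x - y): v = (1, 0) has norm |1| + |0| = 1, but T(v) = (1, 1) has norm 2 -- not preserved.
(D) T(x,y) = (-x, y): preserves the norm -- it only permutes the coordinates and/or flips signs, which leaves |x| + |y| unchanged.

Therefore the answer is (D).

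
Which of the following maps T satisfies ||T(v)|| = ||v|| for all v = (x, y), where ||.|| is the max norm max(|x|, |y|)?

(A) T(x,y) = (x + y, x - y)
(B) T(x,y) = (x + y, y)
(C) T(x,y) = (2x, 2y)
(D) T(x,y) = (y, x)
D

A transformation preserves a norm if ||T(v)|| = ||v|| for every v; a single vector where the norm changes rules an option out.

(A) T(x,y) = (x + y, x - y): v = (1, 1) has norm max(|1|, |1|) = 1, but T(v) = (2, 0) has norm 2 -- not preserved.
(B) T(x,y) = (x + y, y): v = (1, 1) has norm max(|1|, |1|) = 1, but T(v) = (2, 1) has norm 2 -- not preserved.
(C) T(x,y) = (2x, 2y): v = (1, 0) has norm max(|1|, |0|) = 1, but T(v) = (2, 0) has norm 2 -- not preserved.
(D) T(x,y) = (y, x): preserves the norm -- it only permutes the coordinates and/or flips signs, which leaves max(|x|, |y|) unchanged.

Therefore the answer is (D).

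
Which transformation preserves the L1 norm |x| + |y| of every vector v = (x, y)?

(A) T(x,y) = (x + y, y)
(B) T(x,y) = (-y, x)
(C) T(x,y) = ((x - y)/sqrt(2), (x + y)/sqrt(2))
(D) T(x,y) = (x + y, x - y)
B

A transformation preserves a norm if ||T(v)|| = ||v|| for every v; a single vector where the norm changes rules an option out.

(A) T(x,y) = (x + y, y): v = (0, 1) has norm |0| + |1| = 1, but T(v) = (1, 1) has norm 2 -- not preserved.
(B) T(x,y) = (-y, x): preserves the norm -- it only permutes the coordinates and/or flips signs, which leaves |x| + |y| unchanged.
(C) T(x,y) = ((x - y)/sqrt(2), (x + y)/sqrt(2)): v = (1, 0) has norm |1| + |0| = 1, but T(v) = (sqrt(2)/2, sqrt(2)/2) has norm sqrt(2) -- not preserved.
(D) T(x,y) = (x + y, x - y): v = (1, 0) has norm |1| + |0| = 1, but T(v) = (1, 1) has norm 2 -- not preserved.

Therefore the answer is (B).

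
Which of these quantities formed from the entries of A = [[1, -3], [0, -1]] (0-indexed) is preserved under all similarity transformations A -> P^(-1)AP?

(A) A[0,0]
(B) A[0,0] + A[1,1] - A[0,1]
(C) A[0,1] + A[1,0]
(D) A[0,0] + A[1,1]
D

A[0,0] + A[1,1] is the trace of A. By the cyclic property of the trace, tr(P^(-1)AP) = tr(APP^(-1)) = tr(A), so it is the same for every matrix similar to A.

The other combinations are not similarity invariants. For example, take P = [[2, 1], [1, 1]] (det P = 1), so P^(-1) = [[1, -1], [-1, 2]] and
B = P^(-1)AP = [[0, -1], [-1, 0]].
Evaluating each option on A and on B:
(A) A[0,0]: 1 for A, 0 for B -> changes
(B) A[0,0] + A[1,1] - A[0,1]: 3 for A, 1 for B -> changes
(C) A[0,1] + A[1,0]: -3 for A, -2 for B -> changes
(D) A[0,0] + A[1,1]: 0 for A, 0 for B -> unchanged

Only (D) A[0,0] + A[1,1] = 0 survives (and it does so for every P, not just this one), so it is the invariant.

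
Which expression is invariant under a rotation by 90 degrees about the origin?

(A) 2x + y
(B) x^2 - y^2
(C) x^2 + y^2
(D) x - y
C

A rotation by 90 degrees sends (x, y) to (-y, x).
Substitute the transformed coordinates into each option and compare with the original:
(A) 2x + y  ->  2(-y) + (x) = x - 2y   [differs from 2x + y: not invariant]
(B) x^2 - y^2  ->  (-y)^2 - (x)^2 = -x^2 + y^2   [differs from x^2 - y^2: not invariant]
(C) x^2 + y^2  ->  (-y)^2 + (x)^2 = x^2 + y^2   [equals x^2 + y^2: invariant]
(D) x - y  ->  (-y) - (x) = -x - y   [differs from x - y: not invariant]

Only option (C), x^2 + y^2, is unchanged by the transformation.
Geometrically, x^2 + y^2 is the squared distance from the origin, which every rotation about the origin preserves.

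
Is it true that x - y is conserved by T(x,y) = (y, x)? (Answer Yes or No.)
No

Substitute T(x,y) = (y, x) into the expression and compare with the original.

Original: x - y
After applying T: (y) - (x) = -x + y

This differs from the original x - y (difference: -2x + 2y), so the expression is NOT invariant.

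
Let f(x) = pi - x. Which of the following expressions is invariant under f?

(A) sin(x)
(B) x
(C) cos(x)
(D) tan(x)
A

For f(x) = pi - x:
sin(pi - x) = sin(x), so sine is invariant under this transformation.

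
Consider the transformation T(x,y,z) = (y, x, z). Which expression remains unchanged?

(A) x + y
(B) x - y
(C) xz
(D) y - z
A

Apply T(x,y,z) = (y, x, z) to each option, i.e. replace (x, y, z) by the transformed coordinates.
Substitute the transformed coordinates into each option and compare with the original:
(A) x + y  ->  (y) + (x) = x + y   [equals x + y: invariant]
(B) x - y  ->  (y) - (x) = -x + y   [differs from x - y: not invariant]
(C) xz  ->  (y)(z) = yz   [differs from xz: not invariant]
(D) y - z  ->  (x) - (z) = x - z   [differs from y - z: not invariant]

Only option (A), x + y, is unchanged by the transformation.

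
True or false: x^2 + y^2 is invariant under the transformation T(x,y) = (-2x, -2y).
False

Substitute T(x,y) = (-2x, -2y) into the expression and compare with the original.

Original: x^2 + y^2
After applying T: (-2x)^2 + (-2y)^2 = 4x^2 + 4y^2

This differs from the original x^2 + y^2 (difference: 3x^2 + 3y^2), so the expression is NOT invariant.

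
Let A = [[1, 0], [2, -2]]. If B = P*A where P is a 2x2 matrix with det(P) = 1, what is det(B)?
-2

By the multiplicative property of determinants, det(B) = det(P*A) = det(P) * det(A) = det(A),
so the determinant is invariant under multiplication by any determinant-1 matrix; we just need det(A).

det(A) = (1)(-2) - (0)(2) = -2 - 0 = -2

Therefore det(B) = 1 * (-2) = -2.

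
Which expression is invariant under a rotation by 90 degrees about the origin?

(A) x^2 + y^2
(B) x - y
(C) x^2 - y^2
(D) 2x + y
A

A rotation by 90 degrees sends (x, y) to (-y, x).
Substitute the transformed coordinates into each option and compare with the original:
(A) x^2 + y^2  ->  (-y)^2 + (x)^2 = x^2 + y^2   [equals x^2 + y^2: invariant]
(B) x - y  ->  (-y) - (x) = -x - y   [differs from x - y: not invariant]
(C) x^2 - y^2  ->  (-y)^2 - (x)^2 = -x^2 + y^2   [differs from x^2 - y^2: not invariant]
(D) 2x + y  ->  2(-y) + (x) = x - 2y   [differs from 2x + y: not invariant]

Only option (A), x^2 + y^2, is unchanged by the transformation.
Geometrically, x^2 + y^2 is the squared distance from the origin, which every rotation about the origin preserves.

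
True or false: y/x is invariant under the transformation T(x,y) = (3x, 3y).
True

Substitute T(x,y) = (3x, 3y) into the expression and compare with the original.

Original: y/x
After applying T: (3y)/(3x) = y/x

This is identical to the original y/x, so the expression is invariant.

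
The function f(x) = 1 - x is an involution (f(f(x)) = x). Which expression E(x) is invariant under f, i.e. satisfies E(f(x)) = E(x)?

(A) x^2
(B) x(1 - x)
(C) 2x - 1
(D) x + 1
B

Replace x by f(x) = 1 - x in each option and simplify. As a quick numerical cross-check, also compare E(3) with E(f(3)) = E(-2).

(A) x^2  ->  (1 - x)^2 = (x - 1)^2; check: E(3) = 9 but E(-2) = 4.   [not invariant]
(B) x(1 - x)  ->  (1 - x)(1 - (1 - x)), which simplifies back to x(1 - x); check: E(3) = -6, E(-2) = -6.   [invariant]
(C) 2x - 1  ->  2(1 - x) - 1 = 1 - 2x; check: E(3) = 5 but E(-2) = -5.   [not invariant]
(D) x + 1  ->  (1 - x) + 1 = 2 - x; check: E(3) = 4 but E(-2) = -1.   [not invariant]

Only (B) is unchanged. E is symmetric under swapping x with f(x) = 1 - x, which is exactly what an involution does.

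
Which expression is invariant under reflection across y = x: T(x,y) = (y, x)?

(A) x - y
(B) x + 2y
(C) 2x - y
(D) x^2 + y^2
D

The map is reflection across y = x: T(x,y) = (y, x).
Substitute the transformed coordinates into each option and compare with the original:
(A) x - y  ->  (y) - (x) = -x + y   [differs from x - y: not invariant]
(B) x + 2y  ->  (y) + 2(x) = 2x + y   [differs from x + 2y: not invariant]
(C) 2x - y  ->  2(y) - (x) = -x + 2y   [differs from 2x - y: not invariant]
(D) x^2 + y^2  ->  (y)^2 + (x)^2 = x^2 + y^2   [equals x^2 + y^2: invariant]

Only option (D), x^2 + y^2, is unchanged by the transformation.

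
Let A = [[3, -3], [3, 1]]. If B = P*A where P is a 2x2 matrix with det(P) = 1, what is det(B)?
12

By the multiplicative property of determinants, det(B) = det(P*A) = det(P) * det(A) = det(A),
so the determinant is invariant under multiplication by any determinant-1 matrix; we just need det(A).

det(A) = (3)(1) - (-3)(3) = 3 - (-9) = 12

Therefore det(B) = 1 * 12 = 12.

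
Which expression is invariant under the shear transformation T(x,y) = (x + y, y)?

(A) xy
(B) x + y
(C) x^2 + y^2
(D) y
D

Under the shear T(x,y) = (x + y, y):
Substitute the transformed coordinates into each option and compare with the original:
(A) xy  ->  (x + y)(y) = xy + y^2   [differs from xy: not invariant]
(B) x + y  ->  (x + y) + (y) = x + 2y   [differs from x + y: not invariant]
(C) x^2 + y^2  ->  (x + y)^2 + (y)^2 = x^2 + 2xy + 2y^2   [differs from x^2 + y^2: not invariant]
(D) y  ->  (y) = y   [equals y: invariant]

Only option (D), y, is unchanged by the transformation.
A horizontal shear moves points parallel to the x-axis, so the y-coordinate (and any function of y alone) is unchanged.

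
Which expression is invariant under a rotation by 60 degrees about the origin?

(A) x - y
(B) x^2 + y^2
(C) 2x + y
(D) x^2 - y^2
B

A rotation by 60 degrees sends (x, y) to (x/2 - sqrt(3)y/2, sqrt(3)x/2 + y/2).
Substitute the transformed coordinates into each option and compare with the original:
(A) x - y  ->  (x/2 - sqrt(3)y/2) - (sqrt(3)x/2 + y/2) = -sqrt(3)x/2 + x/2 - sqrt(3)y/2 - y/2   [differs from x - y: not invariant]
(B) x^2 + y^2  ->  (x/2 - sqrt(3)y/2)^2 + (sqrt(3)x/2 + y/2)^2 = x^2 + y^2   [equals x^2 + y^2: invariant]
(C) 2x + y  ->  2(x/2 - sqrt(3)y/2) + (sqrt(3)x/2 + y/2) = sqrt(3)x/2 + x - sqrt(3)y + y/2   [differs from 2x + y: not invariant]
(D) x^2 - y^2  ->  (x/2 - sqrt(3)y/2)^2 - (sqrt(3)x/2 + y/2)^2 = -x^2/2 - sqrt(3)xy + y^2/2   [differs from x^2 - y^2: not invariant]

Only option (B), x^2 + y^2, is unchanged by the transformation.
Geometrically, x^2 + y^2 is the squared distance from the origin, which every rotation about the origin preserves.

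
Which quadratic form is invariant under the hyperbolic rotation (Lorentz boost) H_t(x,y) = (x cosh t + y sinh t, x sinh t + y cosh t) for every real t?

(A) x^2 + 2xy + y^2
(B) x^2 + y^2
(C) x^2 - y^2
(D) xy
C

Write x' = x cosh t + y sinh t, y' = x sinh t + y cosh t and substitute into each option:
(A) x^2 + 2xy + y^2: (x' + y')^2 with x' + y' = (x + y)(cosh t + sinh t) = (x + y)e^t, so it becomes (x + y)^2 e^(2t)   [not invariant for t != 0]
(B) x^2 + y^2: (x cosh t + y sinh t)^2 + (x sinh t + y cosh t)^2 = (x^2 + y^2)(cosh^2 t + sinh^2 t) + 4xy sinh t cosh t = (x^2 + y^2) cosh 2t + 2xy sinh 2t   [not invariant for t != 0]
(C) x^2 - y^2: (x cosh t + y sinh t)^2 - (x sinh t + y cosh t)^2 = x^2(cosh^2 t - sinh^2 t) + 2xy(cosh t sinh t - sinh t cosh t) + y^2(sinh^2 t - cosh^2 t) = x^2 - y^2   [invariant, using cosh^2 t - sinh^2 t = 1]
(D) xy: (x cosh t + y sinh t)(x sinh t + y cosh t) = xy(cosh^2 t + sinh^2 t) + (x^2 + y^2) sinh t cosh t = xy cosh 2t + (x^2 + y^2)(sinh 2t)/2   [not invariant for t != 0]

Only (C) x^2 - y^2 is unchanged; it is the Minkowski form preserved by Lorentz boosts, just as x^2 + y^2 is preserved by ordinary rotations.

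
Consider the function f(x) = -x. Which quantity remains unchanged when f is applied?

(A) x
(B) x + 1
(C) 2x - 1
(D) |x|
D

For f(x) = -x:
Applying f replaces x by -x. Since |-x| = |x|, the absolute value is unchanged by f, whereas x -> -x, 2x - 1 -> -2x - 1 and x + 1 -> -x + 1 all change.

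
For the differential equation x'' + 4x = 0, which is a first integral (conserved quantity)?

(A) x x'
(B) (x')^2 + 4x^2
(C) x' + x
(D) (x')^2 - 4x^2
B

A first integral I satisfies dI/dt = 0 along every solution. Differentiate each option and use the equation of motion:
(A) d/dt[x x'] = (x')^2 + x x'' = (x')^2 - 4x^2, not identically 0
(B) d/dt[(x')^2 + 4x^2] = 2x'x'' + 8x x' = 2x'(-4x) + 8x x' = 0
(C) d/dt[x' + x] = x'' + x' = -4x + x', not identically 0
(D) d/dt[(x')^2 - 4x^2] = 2x'x'' - 8x x' = -16x x', not identically 0

Only (B) has zero time-derivative. So the energy-like quantity (x')^2 + 4x^2 is the first integral.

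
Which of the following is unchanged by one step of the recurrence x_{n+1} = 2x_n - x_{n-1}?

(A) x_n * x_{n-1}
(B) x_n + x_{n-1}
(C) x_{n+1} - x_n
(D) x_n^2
C

For the recurrence x_{n+1} = 2x_n - x_{n-1}:

If x_{n+1} = 2x_n - x_{n-1}, then:
x_{n+1} - x_n = x_n - x_{n-1}
The first difference is constant throughout the sequence.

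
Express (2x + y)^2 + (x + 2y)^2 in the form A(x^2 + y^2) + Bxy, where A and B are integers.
5(x^2 + y^2) + 8xy

Expanding: (2x + y)^2 = 4x^2 + 4xy + y^2
(x + 2y)^2 = x^2 + 4xy + 4y^2
Sum = (4+1)(x^2+y^2) + 8xy = 5(x^2 + y^2) + 8xy
This is symmetric in x and y.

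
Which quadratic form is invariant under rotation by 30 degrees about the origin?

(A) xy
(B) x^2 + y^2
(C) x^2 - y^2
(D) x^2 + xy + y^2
B

Rotation by 30 degrees sends (x, y) to (sqrt(3)x/2 - y/2, x/2 + sqrt(3)y/2).
Substitute the transformed coordinates into each option and compare with the original:
(A) xy  ->  (sqrt(3)x/2 - y/2)(x/2 + sqrt(3)y/2) = sqrt(3)x^2/4 + xy/2 - sqrt(3)y^2/4   [differs from xy: not invariant]
(B) x^2 + y^2  ->  (sqrt(3)x/2 - y/2)^2 + (x/2 + sqrt(3)y/2)^2 = x^2 + y^2   [equals x^2 + y^2: invariant]
(C) x^2 - y^2  ->  (sqrt(3)x/2 - y/2)^2 - (x/2 + sqrt(3)y/2)^2 = x^2/2 - sqrt(3)xy - y^2/2   [differs from x^2 - y^2: not invariant]
(D) x^2 + xy + y^2  ->  (sqrt(3)x/2 - y/2)^2 + (sqrt(3)x/2 - y/2)(x/2 + sqrt(3)y/2) + (x/2 + sqrt(3)y/2)^2 = sqrt(3)x^2/4 + x^2 + xy/2 - sqrt(3)y^2/4 + y^2   [differs from x^2 + xy + y^2: not invariant]

Only option (B), x^2 + y^2, is unchanged by the transformation.
x^2 + y^2 is the squared distance from the origin, which rotations preserve.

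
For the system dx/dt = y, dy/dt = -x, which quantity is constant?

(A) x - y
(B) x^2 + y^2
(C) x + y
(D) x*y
B

A first integral I satisfies dI/dt = 0 along every solution. Differentiate each option and use the equation of motion:
(A) d/dt[x - y] = y - (-x) = x + y, not identically 0
(B) d/dt[x^2 + y^2] = 2x*dx/dt + 2y*dy/dt = 2x*y + 2y*(-x) = 0
(C) d/dt[x + y] = y + (-x) = y - x, not identically 0
(D) d/dt[x*y] = (dx/dt)y + x(dy/dt) = y^2 - x^2, not identically 0

Only (B) has zero time-derivative. So x^2 + y^2 (the squared radius; trajectories are circles) is the conserved quantity.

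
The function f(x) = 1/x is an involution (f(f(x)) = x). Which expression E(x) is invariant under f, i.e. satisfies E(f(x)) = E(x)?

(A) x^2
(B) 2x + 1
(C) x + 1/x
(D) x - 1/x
C

Replace x by f(x) = 1/x in each option and simplify. As a quick numerical cross-check, also compare E(4) with E(f(4)) = E(1/4).

(A) x^2  ->  (1/x)^2 = x^(-2); check: E(4) = 16 but E(1/4) = 1/16.   [not invariant]
(B) 2x + 1  ->  2(1/x) + 1 = (x + 2)/x; check: E(4) = 9 but E(1/4) = 3/2.   [not invariant]
(C) x + 1/x  ->  (1/x) + 1/(1/x), which simplifies back to x + 1/x; check: E(4) = 17/4, E(1/4) = 17/4.   [invariant]
(D) x - 1/x  ->  (1/x) - 1/(1/x) = -x + 1/x; check: E(4) = 15/4 but E(1/4) = -15/4.   [not invariant]

Only (C) is unchanged. E is symmetric under swapping x with f(x) = 1/x, which is exactly what an involution does.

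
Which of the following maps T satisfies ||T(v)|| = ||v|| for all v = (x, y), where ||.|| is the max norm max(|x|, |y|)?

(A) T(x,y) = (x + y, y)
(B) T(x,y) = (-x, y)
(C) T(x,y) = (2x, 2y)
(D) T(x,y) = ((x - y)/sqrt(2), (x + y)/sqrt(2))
B

A transformation preserves a norm if ||T(v)|| = ||v|| for every v; a single vector where the norm changes rules an option out.

(A) T(x,y) = (x + y, y): v = (1, 1) has norm max(|1|, |1|) = 1, but T(v) = (2, 1) has norm 2 -- not preserved.
(B) T(x,y) = (-x, y): preserves the norm -- it only permutes the coordinates and/or flips signs, which leaves max(|x|, |y|) unchanged.
(C) T(x,y) = (2x, 2y): v = (1, 0) has norm max(|1|, |0|) = 1, but T(v) = (2, 0) has norm 2 -- not preserved.
(D) T(x,y) = ((x - y)/sqrt(2), (x + y)/sqrt(2)): v = (1, 0) has norm max(|1|, |0|) = 1, but T(v) = (sqrt(2)/2, sqrt(2)/2) has norm sqrt(2)/2 -- not preserved.

Therefore the answer is (B).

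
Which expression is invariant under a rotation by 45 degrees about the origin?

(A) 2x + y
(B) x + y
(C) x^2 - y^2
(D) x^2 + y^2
D

A rotation by 45 degrees sends (x, y) to (sqrt(2)x/2 - sqrt(2)y/2, sqrt(2)x/2 + sqrt(2)y/2).
Substitute the transformed coordinates into each option and compare with the original:
(A) 2x + y  ->  2(sqrt(2)x/2 - sqrt(2)y/2) + (sqrt(2)x/2 + sqrt(2)y/2) = 3sqrt(2)x/2 - sqrt(2)y/2   [differs from 2x + y: not invariant]
(B) x + y  ->  (sqrt(2)x/2 - sqrt(2)y/2) + (sqrt(2)x/2 + sqrt(2)y/2) = sqrt(2)x   [differs from x + y: not invariant]
(C) x^2 - y^2  ->  (sqrt(2)x/2 - sqrt(2)y/2)^2 - (sqrt(2)x/2 + sqrt(2)y/2)^2 = -2xy   [differs from x^2 - y^2: not invariant]
(D) x^2 + y^2  ->  (sqrt(2)x/2 - sqrt(2)y/2)^2 + (sqrt(2)x/2 + sqrt(2)y/2)^2 = x^2 + y^2   [equals x^2 + y^2: invariant]

Only option (D), x^2 + y^2, is unchanged by the transformation.
Geometrically, x^2 + y^2 is the squared distance from the origin, which every rotation about the origin preserves.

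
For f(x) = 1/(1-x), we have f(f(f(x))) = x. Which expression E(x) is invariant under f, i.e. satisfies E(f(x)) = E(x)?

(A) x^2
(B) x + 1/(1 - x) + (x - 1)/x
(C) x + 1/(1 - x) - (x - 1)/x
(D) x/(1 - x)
B

Replace x by f(x) = 1/(1 - x) in each option and simplify. As a quick numerical cross-check, also compare E(5) with E(f(5)) = E(-1/4).

(A) x^2  ->  (1/(1 - x))^2 = (x - 1)^(-2); check: E(5) = 25 but E(-1/4) = 1/16.   [not invariant]
(B) x + 1/(1 - x) + (x - 1)/x  ->  (1/(1 - x)) + 1/(1 - (1/(1 - x))) + ((1/(1 - x)) - 1)/(1/(1 - x)), which simplifies back to x + 1/(1 - x) + (x - 1)/x; check: E(5) = 111/20, E(-1/4) = 111/20.   [invariant]
(C) x + 1/(1 - x) - (x - 1)/x  ->  (1/(1 - x)) + 1/(1 - (1/(1 - x))) - ((1/(1 - x)) - 1)/(1/(1 - x)) = (x^2(1 - x) - x + (x - 1)^2)/(x(x - 1)); check: E(5) = 79/20 but E(-1/4) = -89/20.   [not invariant]
(D) x/(1 - x)  ->  (1/(1 - x))/(1 - (1/(1 - x))) = -1/x; check: E(5) = -5/4 but E(-1/4) = -1/5.   [not invariant]

Only (B) is unchanged. Indeed f(f(x)) = 1/(1 - 1/(1-x)) = (1-x)/(-x) = (x-1)/x, so E(x) = x + f(x) + f(f(x)) is the sum over the whole 3-cycle; applying f just permutes the three terms cyclically (x -> f(x) -> f(f(x)) -> x), leaving the sum unchanged.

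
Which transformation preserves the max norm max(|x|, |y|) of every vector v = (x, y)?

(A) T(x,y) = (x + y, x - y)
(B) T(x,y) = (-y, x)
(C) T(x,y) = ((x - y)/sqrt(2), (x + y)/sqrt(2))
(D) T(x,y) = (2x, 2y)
B

A transformation preserves a norm if ||T(v)|| = ||v|| for every v; a single vector where the norm changes rules an option out.

(A) T(x,y) = (x + y, x - y): v = (1, 1) has norm max(|1|, |1|) = 1, but T(v) = (2, 0) has norm 2 -- not preserved.
(B) T(x,y) = (-y, x): preserves the norm -- it only permutes the coordinates and/or flips signs, which leaves max(|x|, |y|) unchanged.
(C) T(x,y) = ((x - y)/sqrt(2), (x + y)/sqrt(2)): v = (1, 0) has norm max(|1|, |0|) = 1, but T(v) = (sqrt(2)/2, sqrt(2)/2) has norm sqrt(2)/2 -- not preserved.
(D) T(x,y) = (2x, 2y): v = (1, 0) has norm max(|1|, |0|) = 1, but T(v) = (2, 0) has norm 2 -- not preserved.

Therefore the answer is (B).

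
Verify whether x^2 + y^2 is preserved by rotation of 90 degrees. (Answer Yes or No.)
Yes

Applying rotation by 90 degrees: x' = x*cos(90 degrees) - y*sin(90 degrees) = -y, y' = x*sin(90 degrees) + y*cos(90 degrees) = x

Substituting into x^2 + y^2:
(-y)^2 + (x)^2
= x^2 + y^2

This equals the original expression x^2 + y^2, so it IS invariant.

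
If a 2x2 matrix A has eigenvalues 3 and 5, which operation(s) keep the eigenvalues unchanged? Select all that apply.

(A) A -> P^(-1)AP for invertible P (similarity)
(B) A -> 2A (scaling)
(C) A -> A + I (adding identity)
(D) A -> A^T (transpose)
A and D

Eigenvalues are preserved by:
1. Similarity transformations: A -> P^(-1)AP (same characteristic polynomial)
2. Transpose: A^T has the same eigenvalues as A

Eigenvalues are NOT preserved by:
- Adding identity: eigenvalues become 3+1, 5+1
- Scaling: eigenvalues become 6, 10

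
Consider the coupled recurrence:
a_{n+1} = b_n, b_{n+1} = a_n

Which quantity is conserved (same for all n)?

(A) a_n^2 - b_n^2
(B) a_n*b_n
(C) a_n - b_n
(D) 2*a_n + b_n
B

Replace a_n by a_{n+1} = b_n and b_n by b_{n+1} = a_n in each option and simplify:
(A) a_n^2 - b_n^2  ->  (b_n)^2 - (a_n)^2 = -a_n^2 + b_n^2   [not conserved]
(B) a_n*b_n  ->  (b_n)*(a_n) = a_n*b_n   [conserved]
(C) a_n - b_n  ->  (b_n) - (a_n) = -a_n + b_n   [not conserved]
(D) 2*a_n + b_n  ->  2*(b_n) + (a_n) = a_n + 2*b_n   [not conserved]

Only (B) a_n*b_n returns to itself after one step, so it is the conserved quantity.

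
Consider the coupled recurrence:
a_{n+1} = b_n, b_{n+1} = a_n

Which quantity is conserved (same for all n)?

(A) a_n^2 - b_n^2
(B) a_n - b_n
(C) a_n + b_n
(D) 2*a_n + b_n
C

Replace a_n by a_{n+1} = b_n and b_n by b_{n+1} = a_n in each option and simplify:
(A) a_n^2 - b_n^2  ->  (b_n)^2 - (a_n)^2 = -a_n^2 + b_n^2   [not conserved]
(B) a_n - b_n  ->  (b_n) - (a_n) = -a_n + b_n   [not conserved]
(C) a_n + b_n  ->  (b_n) + (a_n) = a_n + b_n   [conserved]
(D) 2*a_n + b_n  ->  2*(b_n) + (a_n) = a_n + 2*b_n   [not conserved]

Only (C) a_n + b_n returns to itself after one step, so it is the conserved quantity.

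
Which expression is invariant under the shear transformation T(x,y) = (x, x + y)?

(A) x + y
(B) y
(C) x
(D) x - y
C

Under the shear T(x,y) = (x, x + y):
Substitute the transformed coordinates into each option and compare with the original:
(A) x + y  ->  (x) + (x + y) = 2x + y   [differs from x + y: not invariant]
(B) y  ->  (x + y) = x + y   [differs from y: not invariant]
(C) x  ->  (x) = x   [equals x: invariant]
(D) x - y  ->  (x) - (x + y) = -y   [differs from x - y: not invariant]

Only option (C), x, is unchanged by the transformation.
A vertical shear moves points parallel to the y-axis, so the x-coordinate (and any function of x alone) is unchanged.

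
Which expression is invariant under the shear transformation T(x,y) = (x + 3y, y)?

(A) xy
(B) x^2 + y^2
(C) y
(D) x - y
C

Under the shear T(x,y) = (x + 3y, y):
Substitute the transformed coordinates into each option and compare with the original:
(A) xy  ->  (x + 3y)(y) = xy + 3y^2   [differs from xy: not invariant]
(B) x^2 + y^2  ->  (x + 3y)^2 + (y)^2 = x^2 + 6xy + 10y^2   [differs from x^2 + y^2: not invariant]
(C) y  ->  (y) = y   [equals y: invariant]
(D) x - y  ->  (x + 3y) - (y) = x + 2y   [differs from x - y: not invariant]

Only option (C), y, is unchanged by the transformation.
A horizontal shear moves points parallel to the x-axis, so the y-coordinate (and any function of y alone) is unchanged.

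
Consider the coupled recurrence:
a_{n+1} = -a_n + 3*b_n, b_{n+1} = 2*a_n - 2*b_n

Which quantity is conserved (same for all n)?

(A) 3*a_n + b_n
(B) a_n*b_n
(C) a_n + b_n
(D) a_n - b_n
C

Replace a_n by a_{n+1} = -a_n + 3*b_n and b_n by b_{n+1} = 2*a_n - 2*b_n in each option and simplify:
(A) 3*a_n + b_n  ->  3*(-a_n + 3*b_n) + (2*a_n - 2*b_n) = -a_n + 7*b_n   [not conserved]
(B) a_n*b_n  ->  (-a_n + 3*b_n)*(2*a_n - 2*b_n) = -2*a_n^2 + 8*a_n*b_n - 6*b_n^2   [not conserved]
(C) a_n + b_n  ->  (-a_n + 3*b_n) + (2*a_n - 2*b_n) = a_n + b_n   [conserved]
(D) a_n - b_n  ->  (-a_n + 3*b_n) - (2*a_n - 2*b_n) = -3*a_n + 5*b_n   [not conserved]

Only (C) a_n + b_n returns to itself after one step, so it is the conserved quantity.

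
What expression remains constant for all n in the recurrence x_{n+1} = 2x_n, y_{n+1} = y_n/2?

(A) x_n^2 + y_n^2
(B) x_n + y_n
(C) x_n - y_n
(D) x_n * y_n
D

For the recurrence x_{n+1} = 2x_n, y_{n+1} = y_n/2:

x_{n+1} * y_{n+1} = (2x_n) * (y_n/2) = x_n * y_n
The product is conserved.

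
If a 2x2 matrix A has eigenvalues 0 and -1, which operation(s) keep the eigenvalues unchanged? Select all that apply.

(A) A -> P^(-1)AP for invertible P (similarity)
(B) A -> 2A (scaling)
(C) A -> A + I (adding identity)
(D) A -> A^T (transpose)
A and D

Eigenvalues are preserved by:
1. Similarity transformations: A -> P^(-1)AP (same characteristic polynomial)
2. Transpose: A^T has the same eigenvalues as A

Eigenvalues are NOT preserved by:
- Adding identity: eigenvalues become 0+1, -1+1
- Scaling: eigenvalues become 0, -2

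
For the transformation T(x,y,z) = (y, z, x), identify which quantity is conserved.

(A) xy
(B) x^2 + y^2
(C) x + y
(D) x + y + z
D

Apply T(x,y,z) = (y, z, x) to each option, i.e. replace (x, y, z) by the transformed coordinates.
Substitute the transformed coordinates into each option and compare with the original:
(A) xy  ->  (y)(z) = yz   [differs from xy: not invariant]
(B) x^2 + y^2  ->  (y)^2 + (z)^2 = y^2 + z^2   [differs from x^2 + y^2: not invariant]
(C) x + y  ->  (y) + (z) = y + z   [differs from x + y: not invariant]
(D) x + y + z  ->  (y) + (z) + (x) = x + y + z   [equals x + y + z: invariant]

Only option (D), x + y + z, is unchanged by the transformation.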